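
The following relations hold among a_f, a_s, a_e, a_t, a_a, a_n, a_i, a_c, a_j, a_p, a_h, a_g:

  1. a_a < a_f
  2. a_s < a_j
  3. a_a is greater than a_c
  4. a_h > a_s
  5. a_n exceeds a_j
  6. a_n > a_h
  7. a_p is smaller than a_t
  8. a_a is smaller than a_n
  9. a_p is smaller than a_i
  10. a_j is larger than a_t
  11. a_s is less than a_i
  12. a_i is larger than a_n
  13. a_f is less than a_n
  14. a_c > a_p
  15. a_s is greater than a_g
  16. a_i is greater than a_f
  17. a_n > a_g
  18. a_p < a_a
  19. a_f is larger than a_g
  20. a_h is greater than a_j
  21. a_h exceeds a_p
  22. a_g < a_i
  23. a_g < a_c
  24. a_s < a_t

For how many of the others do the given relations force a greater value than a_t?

Directly above a_t: a_j.
One step further: a_h, a_n (3 so far).
One step further: a_i (4 so far).
Nothing else is reachable above a_t; 4 in all.

4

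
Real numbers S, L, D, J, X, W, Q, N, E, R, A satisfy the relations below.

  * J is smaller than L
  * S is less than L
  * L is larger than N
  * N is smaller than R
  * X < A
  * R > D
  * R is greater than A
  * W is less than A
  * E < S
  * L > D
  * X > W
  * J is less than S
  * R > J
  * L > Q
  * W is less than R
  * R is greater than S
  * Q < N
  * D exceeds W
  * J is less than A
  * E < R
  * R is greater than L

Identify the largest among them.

R

E is not greatest since E < S; Q is not greatest since Q < N; J is not greatest since J < A; W is not greatest since W < D; D is not greatest since D < L; X is not greatest since X < A; N is not greatest since N < R; S is not greatest since S < R; A is not greatest since A < R; L is not greatest since L < R.
Only R has nothing above it, so R is the largest.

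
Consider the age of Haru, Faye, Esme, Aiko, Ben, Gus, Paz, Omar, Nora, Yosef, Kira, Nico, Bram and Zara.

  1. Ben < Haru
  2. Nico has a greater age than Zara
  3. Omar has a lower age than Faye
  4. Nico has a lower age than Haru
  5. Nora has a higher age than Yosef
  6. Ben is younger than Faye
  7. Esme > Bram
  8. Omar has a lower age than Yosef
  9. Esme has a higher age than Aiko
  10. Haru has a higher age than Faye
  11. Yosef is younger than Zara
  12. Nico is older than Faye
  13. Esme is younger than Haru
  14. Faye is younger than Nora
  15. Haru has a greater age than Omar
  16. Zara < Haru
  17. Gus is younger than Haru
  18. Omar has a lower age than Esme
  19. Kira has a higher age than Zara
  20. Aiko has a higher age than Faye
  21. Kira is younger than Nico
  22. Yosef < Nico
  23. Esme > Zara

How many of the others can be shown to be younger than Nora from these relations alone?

Directly below Nora: Yosef, Faye.
One step further: Omar, Ben (4 so far).
No other element is forced below Nora by the given relations, so the count is 4.

4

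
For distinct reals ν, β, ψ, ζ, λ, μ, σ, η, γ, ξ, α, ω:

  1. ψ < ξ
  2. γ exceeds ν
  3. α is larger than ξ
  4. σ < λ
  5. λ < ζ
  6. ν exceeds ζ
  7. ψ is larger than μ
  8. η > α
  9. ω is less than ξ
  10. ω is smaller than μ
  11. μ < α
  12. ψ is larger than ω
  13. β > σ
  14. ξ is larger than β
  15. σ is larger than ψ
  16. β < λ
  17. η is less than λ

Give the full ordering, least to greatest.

Each adjacent pair is fixed by a given relation: ω < μ; μ < ψ; ψ < σ; σ < β; β < ξ; ξ < α; α < η; η < λ; λ < ζ; ζ < ν; ν < γ. Chaining them end to end gives the full order.

ω < μ < ψ < σ < β < ξ < α < η < λ < ζ < ν < γ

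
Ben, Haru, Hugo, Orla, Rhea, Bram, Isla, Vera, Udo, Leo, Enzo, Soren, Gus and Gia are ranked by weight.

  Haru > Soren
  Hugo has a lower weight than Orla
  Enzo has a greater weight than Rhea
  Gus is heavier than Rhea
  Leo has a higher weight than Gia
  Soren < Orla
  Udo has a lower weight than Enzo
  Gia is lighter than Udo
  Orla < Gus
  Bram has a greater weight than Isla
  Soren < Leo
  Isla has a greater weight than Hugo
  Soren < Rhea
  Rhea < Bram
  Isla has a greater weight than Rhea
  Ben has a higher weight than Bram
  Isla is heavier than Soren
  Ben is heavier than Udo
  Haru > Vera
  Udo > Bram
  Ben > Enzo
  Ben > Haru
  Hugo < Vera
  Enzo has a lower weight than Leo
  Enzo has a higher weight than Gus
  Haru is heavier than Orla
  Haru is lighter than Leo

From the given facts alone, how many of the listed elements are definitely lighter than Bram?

From Bram the given relations immediately reach Rhea, Isla.
From those, Hugo, Soren — 4 in total.
No other element is forced below Bram by the given relations, so the count is 4.

4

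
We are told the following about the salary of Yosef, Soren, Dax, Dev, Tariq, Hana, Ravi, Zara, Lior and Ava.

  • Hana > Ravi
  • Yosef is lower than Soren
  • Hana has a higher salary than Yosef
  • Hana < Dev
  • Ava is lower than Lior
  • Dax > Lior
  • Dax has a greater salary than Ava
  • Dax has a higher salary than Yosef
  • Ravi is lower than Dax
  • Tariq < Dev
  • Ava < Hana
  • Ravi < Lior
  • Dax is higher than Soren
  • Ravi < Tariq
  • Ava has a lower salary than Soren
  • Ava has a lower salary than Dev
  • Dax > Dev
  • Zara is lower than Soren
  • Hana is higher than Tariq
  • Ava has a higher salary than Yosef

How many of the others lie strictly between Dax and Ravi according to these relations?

Chaining upward from Ravi reaches: Tariq, Hana, Dev, Lior.
Chaining downward from Dax reaches: Zara, Yosef, Tariq, Ava, Hana, Dev, Lior, Soren.
Strictly between Ravi and Dax are those in both lists: Tariq, Hana, Dev, Lior — 4 elements.

4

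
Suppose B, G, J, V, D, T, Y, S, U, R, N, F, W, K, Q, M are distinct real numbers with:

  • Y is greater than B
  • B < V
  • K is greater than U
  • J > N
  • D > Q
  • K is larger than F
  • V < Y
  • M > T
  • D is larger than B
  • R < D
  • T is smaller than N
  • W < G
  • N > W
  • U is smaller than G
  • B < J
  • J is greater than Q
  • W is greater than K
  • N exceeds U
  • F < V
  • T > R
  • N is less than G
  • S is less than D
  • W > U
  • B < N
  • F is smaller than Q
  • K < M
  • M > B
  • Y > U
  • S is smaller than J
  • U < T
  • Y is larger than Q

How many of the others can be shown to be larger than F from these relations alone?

From F the given relations immediately reach V, Q, K.
From those, M, W, D, Y, J — 8 in total.
From those, N, G — 10 in total.
Nothing else is reachable above F; 10 in all.

10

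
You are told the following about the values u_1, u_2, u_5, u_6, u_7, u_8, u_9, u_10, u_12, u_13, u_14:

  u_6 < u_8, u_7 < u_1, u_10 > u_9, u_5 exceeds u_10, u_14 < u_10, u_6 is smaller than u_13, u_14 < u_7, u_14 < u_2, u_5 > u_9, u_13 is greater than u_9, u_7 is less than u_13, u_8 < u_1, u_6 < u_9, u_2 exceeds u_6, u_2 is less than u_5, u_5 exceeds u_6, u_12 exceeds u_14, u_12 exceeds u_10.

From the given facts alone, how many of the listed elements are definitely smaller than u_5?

5

From u_5 the given relations immediately reach u_6, u_9, u_2, u_10.
From those, u_14 — 5 in total.
Nothing else is reachable below u_5; 5 in all.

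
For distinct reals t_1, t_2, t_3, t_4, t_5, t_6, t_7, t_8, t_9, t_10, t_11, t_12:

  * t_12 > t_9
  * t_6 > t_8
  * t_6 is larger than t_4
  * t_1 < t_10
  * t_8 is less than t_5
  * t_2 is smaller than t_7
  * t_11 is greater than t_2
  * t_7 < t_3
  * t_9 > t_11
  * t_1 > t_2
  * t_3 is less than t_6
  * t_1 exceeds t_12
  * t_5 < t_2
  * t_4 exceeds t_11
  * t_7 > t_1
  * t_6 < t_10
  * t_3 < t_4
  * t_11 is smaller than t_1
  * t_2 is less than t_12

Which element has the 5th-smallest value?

t_9

Chaining the given pairs: t_8 < t_5 < t_2 < t_11 < t_9 < t_12 < t_1 < t_7 < t_3 < t_4 < t_6 < t_10.
Counting 5 from the smallest end gives t_9.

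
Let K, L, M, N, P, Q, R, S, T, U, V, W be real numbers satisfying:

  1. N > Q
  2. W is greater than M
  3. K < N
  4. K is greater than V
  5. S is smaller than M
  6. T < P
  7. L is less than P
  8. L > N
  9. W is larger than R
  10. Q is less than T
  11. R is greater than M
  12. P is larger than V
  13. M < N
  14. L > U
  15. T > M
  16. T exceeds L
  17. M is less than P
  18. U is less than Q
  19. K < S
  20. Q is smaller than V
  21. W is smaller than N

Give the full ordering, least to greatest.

U < Q < V < K < S < M < R < W < N < L < T < P

The consecutive links are each given: U < Q; Q < V; V < K; K < S; S < M; M < R; R < W; W < N; N < L; L < T; T < P.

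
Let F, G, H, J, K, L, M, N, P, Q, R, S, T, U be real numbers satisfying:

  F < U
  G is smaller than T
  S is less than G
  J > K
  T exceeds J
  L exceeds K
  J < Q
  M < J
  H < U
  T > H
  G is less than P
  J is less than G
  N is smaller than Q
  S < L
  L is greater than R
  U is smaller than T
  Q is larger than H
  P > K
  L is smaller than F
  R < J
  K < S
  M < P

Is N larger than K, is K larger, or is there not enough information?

undetermined

Following every chain through N: above N we get Q.
K is not reached, and no chain runs the other way from K to N.
So the given relations leave the order of N and K undetermined.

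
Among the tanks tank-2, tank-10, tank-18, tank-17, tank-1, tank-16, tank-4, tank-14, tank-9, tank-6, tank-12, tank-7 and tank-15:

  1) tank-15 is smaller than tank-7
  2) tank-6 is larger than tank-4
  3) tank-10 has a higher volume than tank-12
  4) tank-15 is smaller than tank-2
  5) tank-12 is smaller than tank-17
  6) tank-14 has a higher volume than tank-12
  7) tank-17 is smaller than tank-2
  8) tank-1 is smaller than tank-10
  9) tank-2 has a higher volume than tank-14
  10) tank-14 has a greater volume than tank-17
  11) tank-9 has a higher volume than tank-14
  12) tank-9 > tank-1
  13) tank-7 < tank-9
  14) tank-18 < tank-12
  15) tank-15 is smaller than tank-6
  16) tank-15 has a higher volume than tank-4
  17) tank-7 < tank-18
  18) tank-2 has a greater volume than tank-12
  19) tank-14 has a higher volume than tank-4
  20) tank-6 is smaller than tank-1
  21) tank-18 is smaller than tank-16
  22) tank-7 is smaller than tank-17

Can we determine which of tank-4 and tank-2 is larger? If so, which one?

tank-4 < tank-15 < tank-7 < tank-18 < tank-12 < tank-17 < tank-14 < tank-2, by transitivity through tank-15, tank-7, tank-18, tank-12, tank-17, tank-14.
So tank-2 is larger.

tank-2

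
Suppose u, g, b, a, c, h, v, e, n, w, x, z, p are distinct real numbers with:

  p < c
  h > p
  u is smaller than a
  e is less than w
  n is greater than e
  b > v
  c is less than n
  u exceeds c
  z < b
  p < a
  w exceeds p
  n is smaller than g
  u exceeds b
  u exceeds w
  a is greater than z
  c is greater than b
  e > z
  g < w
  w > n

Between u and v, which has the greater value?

Chaining the given relations: v < b < c < n < g < w < u.
So v < u; u is the larger of the two.

u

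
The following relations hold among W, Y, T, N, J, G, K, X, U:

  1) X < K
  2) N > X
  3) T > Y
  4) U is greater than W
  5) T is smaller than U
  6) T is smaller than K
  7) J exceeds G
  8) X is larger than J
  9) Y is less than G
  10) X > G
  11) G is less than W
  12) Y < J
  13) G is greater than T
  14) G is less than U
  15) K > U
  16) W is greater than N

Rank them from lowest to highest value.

Each adjacent pair is fixed by a given relation: Y < T; T < G; G < J; J < X; X < N; N < W; W < U; U < K. Chaining them end to end gives the full order.

Y < T < G < J < X < N < W < U < K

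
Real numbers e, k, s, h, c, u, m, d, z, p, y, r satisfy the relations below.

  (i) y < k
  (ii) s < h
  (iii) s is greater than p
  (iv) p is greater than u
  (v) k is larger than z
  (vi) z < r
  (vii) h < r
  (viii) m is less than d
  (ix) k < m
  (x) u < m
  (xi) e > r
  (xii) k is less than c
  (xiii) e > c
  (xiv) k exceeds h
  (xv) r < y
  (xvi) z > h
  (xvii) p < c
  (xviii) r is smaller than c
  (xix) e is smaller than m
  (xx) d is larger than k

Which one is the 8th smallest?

k

Piecing the relations together gives one ordering: u < p < s < h < z < r < y < k < c < e < m < d.
Counting 8 from the smallest end gives k.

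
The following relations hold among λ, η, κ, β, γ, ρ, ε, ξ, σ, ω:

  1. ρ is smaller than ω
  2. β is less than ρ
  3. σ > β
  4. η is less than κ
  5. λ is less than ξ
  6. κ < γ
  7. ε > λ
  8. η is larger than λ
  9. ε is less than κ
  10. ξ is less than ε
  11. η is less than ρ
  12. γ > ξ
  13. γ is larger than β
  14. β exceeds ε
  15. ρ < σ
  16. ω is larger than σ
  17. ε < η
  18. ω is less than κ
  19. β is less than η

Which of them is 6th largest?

η

Chaining the given pairs: λ < ξ < ε < β < η < ρ < σ < ω < κ < γ.
The 6th largest is η.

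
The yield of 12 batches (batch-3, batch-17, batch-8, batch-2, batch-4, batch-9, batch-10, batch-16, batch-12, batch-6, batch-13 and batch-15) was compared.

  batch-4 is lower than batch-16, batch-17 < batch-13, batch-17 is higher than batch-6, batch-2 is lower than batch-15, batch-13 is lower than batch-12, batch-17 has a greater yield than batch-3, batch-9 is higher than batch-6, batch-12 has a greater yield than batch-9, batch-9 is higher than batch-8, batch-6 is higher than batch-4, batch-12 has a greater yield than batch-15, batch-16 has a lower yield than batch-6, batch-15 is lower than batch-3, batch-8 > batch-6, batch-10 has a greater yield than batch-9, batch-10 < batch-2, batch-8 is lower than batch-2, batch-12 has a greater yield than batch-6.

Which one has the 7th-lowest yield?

batch-2

The consecutive relations fix a unique order: batch-4 < batch-16 < batch-6 < batch-8 < batch-9 < batch-10 < batch-2 < batch-15 < batch-3 < batch-17 < batch-13 < batch-12.
The 7th smallest is batch-2.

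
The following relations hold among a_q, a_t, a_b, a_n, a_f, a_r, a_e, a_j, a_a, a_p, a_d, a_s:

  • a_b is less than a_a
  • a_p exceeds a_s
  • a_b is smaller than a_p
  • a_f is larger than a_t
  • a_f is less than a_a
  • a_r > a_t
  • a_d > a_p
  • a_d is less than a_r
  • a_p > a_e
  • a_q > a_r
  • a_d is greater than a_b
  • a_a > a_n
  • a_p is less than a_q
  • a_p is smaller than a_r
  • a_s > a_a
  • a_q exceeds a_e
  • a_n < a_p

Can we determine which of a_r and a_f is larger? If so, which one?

Link the given pairs in sequence: a_f < a_a; a_a < a_s; a_s < a_p; a_p < a_r.
Chaining these gives a_f < a_a < a_s < a_p < a_r.
So a_r is larger.

a_r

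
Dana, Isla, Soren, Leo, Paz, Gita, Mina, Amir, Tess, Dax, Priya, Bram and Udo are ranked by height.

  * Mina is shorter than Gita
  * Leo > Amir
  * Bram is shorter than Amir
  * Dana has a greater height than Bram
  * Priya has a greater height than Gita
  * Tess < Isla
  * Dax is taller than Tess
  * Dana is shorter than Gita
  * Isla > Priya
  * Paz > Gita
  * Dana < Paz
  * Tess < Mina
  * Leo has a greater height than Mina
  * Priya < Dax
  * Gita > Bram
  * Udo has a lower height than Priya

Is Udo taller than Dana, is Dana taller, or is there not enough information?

Following every chain through Dana: above Dana we get Gita, Priya, Dax, Paz, Isla; below Dana we get Bram.
Udo is not reached, and no chain runs the other way from Udo to Dana.
So the given relations leave the order of Dana and Udo undetermined.

undetermined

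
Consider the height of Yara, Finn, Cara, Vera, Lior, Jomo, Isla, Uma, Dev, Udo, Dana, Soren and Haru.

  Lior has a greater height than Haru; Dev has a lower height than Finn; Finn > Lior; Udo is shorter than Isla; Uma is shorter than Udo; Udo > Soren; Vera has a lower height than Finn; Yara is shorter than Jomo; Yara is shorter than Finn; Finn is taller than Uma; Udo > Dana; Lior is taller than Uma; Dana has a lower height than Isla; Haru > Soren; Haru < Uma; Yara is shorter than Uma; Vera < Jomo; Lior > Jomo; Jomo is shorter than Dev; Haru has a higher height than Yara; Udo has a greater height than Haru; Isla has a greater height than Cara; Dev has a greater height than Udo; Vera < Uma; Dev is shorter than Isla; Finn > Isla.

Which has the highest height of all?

Finn

Soren is not greatest since Soren < Udo; Dana is not greatest since Dana < Isla; Vera is not greatest since Vera < Jomo; Yara is not greatest since Yara < Haru; Haru is not greatest since Haru < Uma; Jomo is not greatest since Jomo < Lior; Uma is not greatest since Uma < Finn; Cara is not greatest since Cara < Isla; Udo is not greatest since Udo < Dev; Dev is not greatest since Dev < Isla; Lior is not greatest since Lior < Finn; Isla is not greatest since Isla < Finn.
Only Finn has nothing above it, so Finn is the highest height.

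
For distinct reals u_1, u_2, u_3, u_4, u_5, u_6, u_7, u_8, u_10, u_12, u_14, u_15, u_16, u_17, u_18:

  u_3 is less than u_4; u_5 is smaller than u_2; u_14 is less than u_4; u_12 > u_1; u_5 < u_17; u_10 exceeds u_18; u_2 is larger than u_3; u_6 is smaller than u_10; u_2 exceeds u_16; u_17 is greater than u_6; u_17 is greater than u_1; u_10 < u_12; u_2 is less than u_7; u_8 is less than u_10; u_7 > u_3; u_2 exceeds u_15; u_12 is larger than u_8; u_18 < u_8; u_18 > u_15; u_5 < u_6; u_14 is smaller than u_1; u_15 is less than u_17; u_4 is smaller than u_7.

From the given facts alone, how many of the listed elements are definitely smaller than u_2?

4

From u_2 the given relations immediately reach u_15, u_5, u_3, u_16.
Nothing else is reachable below u_2; 4 in all.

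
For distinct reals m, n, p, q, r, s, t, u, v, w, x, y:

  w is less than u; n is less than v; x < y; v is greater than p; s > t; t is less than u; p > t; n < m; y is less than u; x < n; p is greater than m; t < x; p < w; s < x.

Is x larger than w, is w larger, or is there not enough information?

Link the given pairs in sequence: x < n; n < m; m < p; p < w.
Together: x < n < m < p < w.
So w is larger.

w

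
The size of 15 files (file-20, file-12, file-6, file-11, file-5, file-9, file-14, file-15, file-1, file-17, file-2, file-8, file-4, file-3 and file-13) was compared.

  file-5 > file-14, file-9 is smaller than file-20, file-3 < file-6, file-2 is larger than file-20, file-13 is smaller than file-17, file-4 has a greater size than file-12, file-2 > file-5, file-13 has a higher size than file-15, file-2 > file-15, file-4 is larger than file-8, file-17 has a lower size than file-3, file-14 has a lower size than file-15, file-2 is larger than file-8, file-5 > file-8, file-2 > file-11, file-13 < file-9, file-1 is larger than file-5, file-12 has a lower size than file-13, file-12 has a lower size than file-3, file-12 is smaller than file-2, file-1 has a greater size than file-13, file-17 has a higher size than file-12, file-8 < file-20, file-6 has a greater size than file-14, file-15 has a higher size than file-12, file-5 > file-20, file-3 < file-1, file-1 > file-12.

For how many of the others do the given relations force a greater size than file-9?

From file-9 the given relations immediately reach file-20.
From those, file-5, file-2 — 3 in total.
From those, file-1 — 4 in total.
Nothing else is reachable above file-9; 4 in all.

4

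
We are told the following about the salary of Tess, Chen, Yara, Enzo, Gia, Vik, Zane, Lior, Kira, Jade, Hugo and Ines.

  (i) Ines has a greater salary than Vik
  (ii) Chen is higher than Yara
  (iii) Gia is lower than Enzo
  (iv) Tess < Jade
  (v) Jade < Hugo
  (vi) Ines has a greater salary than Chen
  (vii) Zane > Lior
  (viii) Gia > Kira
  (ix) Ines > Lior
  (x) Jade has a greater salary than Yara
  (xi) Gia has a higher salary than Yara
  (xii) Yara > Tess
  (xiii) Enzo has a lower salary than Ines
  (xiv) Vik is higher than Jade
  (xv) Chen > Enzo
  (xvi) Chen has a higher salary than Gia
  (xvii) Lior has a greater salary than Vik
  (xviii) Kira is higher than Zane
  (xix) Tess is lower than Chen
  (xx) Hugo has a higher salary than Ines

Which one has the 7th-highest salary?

The consecutive relations fix a unique order: Tess < Yara < Jade < Vik < Lior < Zane < Kira < Gia < Enzo < Chen < Ines < Hugo.
Counting 7 from the largest end gives Zane.

Zane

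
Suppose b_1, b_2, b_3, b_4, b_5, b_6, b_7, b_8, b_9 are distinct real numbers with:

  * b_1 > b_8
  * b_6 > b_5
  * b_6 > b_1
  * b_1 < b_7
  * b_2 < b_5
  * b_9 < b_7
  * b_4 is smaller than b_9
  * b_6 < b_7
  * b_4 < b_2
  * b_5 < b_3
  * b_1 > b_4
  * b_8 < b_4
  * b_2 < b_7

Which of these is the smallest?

b_4 is not least since b_8 < b_4; b_2 is not least since b_4 < b_2; b_5 is not least since b_2 < b_5; b_1 is not least since b_8 < b_1; b_6 is not least since b_1 < b_6; b_9 is not least since b_4 < b_9; b_7 is not least since b_2 < b_7; b_3 is not least since b_5 < b_3.
Only b_8 has nothing below it, so b_8 is the smallest.

b_8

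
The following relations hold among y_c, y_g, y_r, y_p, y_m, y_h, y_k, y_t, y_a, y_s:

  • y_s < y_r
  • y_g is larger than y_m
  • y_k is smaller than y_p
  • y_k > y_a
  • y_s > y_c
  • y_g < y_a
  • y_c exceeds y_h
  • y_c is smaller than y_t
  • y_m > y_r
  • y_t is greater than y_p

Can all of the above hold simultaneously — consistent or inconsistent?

The single ordering y_h < y_c < y_s < y_r < y_m < y_g < y_a < y_k < y_p < y_t satisfies every listed relation, so no contradiction arises.

consistent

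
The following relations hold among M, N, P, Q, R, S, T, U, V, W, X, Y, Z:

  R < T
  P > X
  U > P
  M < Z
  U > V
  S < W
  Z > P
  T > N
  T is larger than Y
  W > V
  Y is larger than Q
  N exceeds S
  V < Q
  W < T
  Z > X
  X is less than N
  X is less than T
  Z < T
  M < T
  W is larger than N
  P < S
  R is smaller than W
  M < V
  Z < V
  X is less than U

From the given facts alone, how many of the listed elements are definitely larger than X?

The elements the relations force above X are P, S, Z, N, V, Q, Y, W, U, T — no chain reaches any other.
That is 10.

10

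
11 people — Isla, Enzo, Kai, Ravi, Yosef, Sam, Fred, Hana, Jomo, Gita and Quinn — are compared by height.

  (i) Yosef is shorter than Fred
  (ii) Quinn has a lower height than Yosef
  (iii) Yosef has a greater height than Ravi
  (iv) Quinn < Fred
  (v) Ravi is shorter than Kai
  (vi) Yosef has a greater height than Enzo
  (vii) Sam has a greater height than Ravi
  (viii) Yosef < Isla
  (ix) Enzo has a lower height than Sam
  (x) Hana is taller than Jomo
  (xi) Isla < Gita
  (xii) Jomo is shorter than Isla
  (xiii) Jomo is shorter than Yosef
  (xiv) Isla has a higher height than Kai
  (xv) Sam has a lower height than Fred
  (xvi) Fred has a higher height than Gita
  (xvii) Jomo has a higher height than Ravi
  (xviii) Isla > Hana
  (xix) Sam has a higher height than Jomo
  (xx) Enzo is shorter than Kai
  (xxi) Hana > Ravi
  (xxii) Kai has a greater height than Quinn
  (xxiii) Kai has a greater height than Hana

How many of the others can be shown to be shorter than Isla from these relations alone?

7

The elements the relations force below Isla are Ravi, Quinn, Jomo, Hana, Enzo, Yosef, Kai — no chain reaches any other.
That is 7.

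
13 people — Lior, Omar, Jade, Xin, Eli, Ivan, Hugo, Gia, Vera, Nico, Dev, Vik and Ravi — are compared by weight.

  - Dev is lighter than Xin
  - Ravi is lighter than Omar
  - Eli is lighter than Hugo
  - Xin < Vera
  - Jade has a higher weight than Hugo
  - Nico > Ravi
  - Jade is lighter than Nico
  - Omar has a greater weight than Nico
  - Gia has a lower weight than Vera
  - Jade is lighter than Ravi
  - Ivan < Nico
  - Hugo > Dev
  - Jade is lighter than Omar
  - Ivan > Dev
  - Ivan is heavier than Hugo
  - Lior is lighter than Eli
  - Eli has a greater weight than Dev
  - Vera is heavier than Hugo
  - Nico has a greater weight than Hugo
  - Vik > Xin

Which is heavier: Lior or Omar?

Omar

The relevant relations are Lior < Eli; Eli < Hugo; Hugo < Ivan; Ivan < Nico; Nico < Omar.
Together: Lior < Eli < Hugo < Ivan < Nico < Omar.
So Lior < Omar; Omar is the heavier of the two.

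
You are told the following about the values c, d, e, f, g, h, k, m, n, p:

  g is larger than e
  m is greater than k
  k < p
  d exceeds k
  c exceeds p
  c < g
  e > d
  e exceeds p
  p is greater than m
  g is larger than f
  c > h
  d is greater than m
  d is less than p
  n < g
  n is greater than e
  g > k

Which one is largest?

Chaining downward from g: directly below it, f, k, e, c, n; then d, p, h; then m.
That covers every other element, and nothing is given above g, so g is the largest.

g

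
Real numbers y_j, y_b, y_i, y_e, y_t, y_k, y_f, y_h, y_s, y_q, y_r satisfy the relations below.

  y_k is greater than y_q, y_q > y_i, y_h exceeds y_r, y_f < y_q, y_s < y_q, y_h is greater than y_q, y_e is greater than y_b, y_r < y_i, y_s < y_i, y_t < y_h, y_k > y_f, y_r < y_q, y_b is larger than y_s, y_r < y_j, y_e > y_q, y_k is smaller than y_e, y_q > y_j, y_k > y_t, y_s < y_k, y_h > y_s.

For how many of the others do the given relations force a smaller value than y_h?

7

Directly below y_h: y_r, y_s, y_t, y_q.
One step further: y_f, y_j, y_i (7 so far).
Nothing else is reachable below y_h; 7 in all.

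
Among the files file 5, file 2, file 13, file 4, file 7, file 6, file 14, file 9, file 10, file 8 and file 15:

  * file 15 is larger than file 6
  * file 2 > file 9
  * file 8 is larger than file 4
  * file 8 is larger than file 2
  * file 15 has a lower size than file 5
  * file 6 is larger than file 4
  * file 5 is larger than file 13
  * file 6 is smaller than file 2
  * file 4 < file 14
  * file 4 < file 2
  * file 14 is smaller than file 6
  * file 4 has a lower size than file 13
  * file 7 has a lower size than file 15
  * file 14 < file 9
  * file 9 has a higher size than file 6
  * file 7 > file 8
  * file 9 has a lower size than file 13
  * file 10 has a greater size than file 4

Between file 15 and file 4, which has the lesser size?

file 4

file 4 < file 14 and file 14 < file 6 give file 4 < file 6.
With file 6 < file 9: file 4 < file 14 < file 6 < file 9.
With file 9 < file 2: file 4 < file 14 < file 6 < file 9 < file 2.
With file 2 < file 8: file 4 < file 14 < file 6 < file 9 < file 2 < file 8.
Then file 8 < file 7 extends the chain to file 7.
With file 7 < file 15: file 4 < file 14 < file 6 < file 9 < file 2 < file 8 < file 7 < file 15.
So file 4 < file 15; file 4 is the smaller of the two.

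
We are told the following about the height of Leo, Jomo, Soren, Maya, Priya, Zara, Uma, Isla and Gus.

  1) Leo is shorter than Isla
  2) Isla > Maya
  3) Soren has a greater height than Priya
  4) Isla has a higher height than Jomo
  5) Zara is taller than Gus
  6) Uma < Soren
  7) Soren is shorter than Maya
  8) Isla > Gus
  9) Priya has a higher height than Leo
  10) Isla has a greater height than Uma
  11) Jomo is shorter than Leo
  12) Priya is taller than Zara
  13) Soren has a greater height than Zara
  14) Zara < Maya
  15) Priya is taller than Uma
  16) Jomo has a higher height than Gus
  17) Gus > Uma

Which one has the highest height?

Uma is not greatest since Uma < Gus; Gus is not greatest since Gus < Jomo; Jomo is not greatest since Jomo < Leo; Leo is not greatest since Leo < Isla; Zara is not greatest since Zara < Soren; Priya is not greatest since Priya < Soren; Soren is not greatest since Soren < Maya; Maya is not greatest since Maya < Isla.
Only Isla has nothing above it, so Isla is the highest height.

Isla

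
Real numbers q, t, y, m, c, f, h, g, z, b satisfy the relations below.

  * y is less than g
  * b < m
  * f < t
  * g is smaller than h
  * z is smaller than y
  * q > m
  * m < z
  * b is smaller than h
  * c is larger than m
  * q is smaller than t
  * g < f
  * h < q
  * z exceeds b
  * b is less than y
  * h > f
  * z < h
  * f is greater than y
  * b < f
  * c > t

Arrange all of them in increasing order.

Nothing is placed below b, so it is least; from there b < m; m < z; z < y; y < g; g < f; f < h; h < q; q < t; t < c, each given directly.

b < m < z < y < g < f < h < q < t < c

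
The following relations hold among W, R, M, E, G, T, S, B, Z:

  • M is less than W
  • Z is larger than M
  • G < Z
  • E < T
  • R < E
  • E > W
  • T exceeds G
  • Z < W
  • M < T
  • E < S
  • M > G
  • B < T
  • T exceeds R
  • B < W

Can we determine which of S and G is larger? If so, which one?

S

G < M and M < Z give G < Z.
Then Z < W extends the chain to W.
With W < E: G < M < Z < W < E.
Then E < S extends the chain to S.
So S is larger.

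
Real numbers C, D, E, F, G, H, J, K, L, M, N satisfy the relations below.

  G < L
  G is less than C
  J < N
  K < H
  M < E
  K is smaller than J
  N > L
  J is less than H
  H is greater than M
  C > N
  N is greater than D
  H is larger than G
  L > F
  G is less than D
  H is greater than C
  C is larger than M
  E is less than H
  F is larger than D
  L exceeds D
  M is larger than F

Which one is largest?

Chaining downward from H: directly below it, G, K, J, M, E, C; then F, N; then D, L.
That covers every other element, and nothing is given above H, so H is the largest.

H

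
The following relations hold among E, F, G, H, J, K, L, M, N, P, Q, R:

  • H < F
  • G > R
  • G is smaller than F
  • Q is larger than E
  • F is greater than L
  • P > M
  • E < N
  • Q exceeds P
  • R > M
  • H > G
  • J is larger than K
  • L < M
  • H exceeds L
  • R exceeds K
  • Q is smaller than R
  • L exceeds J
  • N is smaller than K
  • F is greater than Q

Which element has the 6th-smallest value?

M

Chaining the given pairs: E < N < K < J < L < M < P < Q < R < G < H < F.
Counting 6 from the smallest end gives M.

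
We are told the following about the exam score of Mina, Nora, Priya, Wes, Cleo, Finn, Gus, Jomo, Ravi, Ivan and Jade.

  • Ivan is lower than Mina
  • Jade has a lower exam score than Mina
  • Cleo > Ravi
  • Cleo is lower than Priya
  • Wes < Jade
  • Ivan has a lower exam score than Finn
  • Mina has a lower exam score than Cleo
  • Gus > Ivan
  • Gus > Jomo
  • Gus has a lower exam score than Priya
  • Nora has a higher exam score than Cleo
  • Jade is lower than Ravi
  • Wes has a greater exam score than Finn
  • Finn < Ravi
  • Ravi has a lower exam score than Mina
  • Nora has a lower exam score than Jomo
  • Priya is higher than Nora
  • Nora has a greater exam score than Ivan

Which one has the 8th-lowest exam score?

Chaining the given pairs: Ivan < Finn < Wes < Jade < Ravi < Mina < Cleo < Nora < Jomo < Gus < Priya.
Counting 8 from the smallest end gives Nora.

Nora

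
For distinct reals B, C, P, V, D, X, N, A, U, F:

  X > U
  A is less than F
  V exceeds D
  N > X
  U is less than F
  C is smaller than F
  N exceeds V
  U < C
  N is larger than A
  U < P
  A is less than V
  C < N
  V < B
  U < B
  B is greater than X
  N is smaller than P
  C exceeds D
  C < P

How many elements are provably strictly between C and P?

Chaining upward from C reaches: F, N.
Chaining downward from P reaches: D, A, V, U, X, N.
Strictly between C and P are those in both lists: N — 1 element.

1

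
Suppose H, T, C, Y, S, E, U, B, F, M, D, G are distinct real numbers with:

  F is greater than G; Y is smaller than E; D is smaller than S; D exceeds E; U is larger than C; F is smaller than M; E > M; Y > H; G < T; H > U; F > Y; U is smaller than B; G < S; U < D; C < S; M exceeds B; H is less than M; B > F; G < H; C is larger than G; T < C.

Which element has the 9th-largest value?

Piecing the relations together gives one ordering: G < T < C < U < H < Y < F < B < M < E < D < S.
Counting 9 from the largest end gives U.

U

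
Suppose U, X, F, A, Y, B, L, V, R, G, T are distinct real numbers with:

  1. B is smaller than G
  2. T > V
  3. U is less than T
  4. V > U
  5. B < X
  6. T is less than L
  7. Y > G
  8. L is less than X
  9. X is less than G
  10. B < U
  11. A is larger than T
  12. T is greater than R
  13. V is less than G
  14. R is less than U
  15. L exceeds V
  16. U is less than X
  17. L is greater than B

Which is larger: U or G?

G

Following the relations from U: U < V < T < L < X < G.
So U < G; G is the larger of the two.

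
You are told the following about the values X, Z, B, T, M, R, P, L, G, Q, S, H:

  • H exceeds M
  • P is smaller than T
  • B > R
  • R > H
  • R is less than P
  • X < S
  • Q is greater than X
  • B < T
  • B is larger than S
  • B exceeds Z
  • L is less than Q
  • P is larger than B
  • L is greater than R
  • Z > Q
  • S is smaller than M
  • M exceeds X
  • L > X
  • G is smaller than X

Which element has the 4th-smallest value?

M

The consecutive relations fix a unique order: G < X < S < M < H < R < L < Q < Z < B < P < T.
The 4th smallest is M.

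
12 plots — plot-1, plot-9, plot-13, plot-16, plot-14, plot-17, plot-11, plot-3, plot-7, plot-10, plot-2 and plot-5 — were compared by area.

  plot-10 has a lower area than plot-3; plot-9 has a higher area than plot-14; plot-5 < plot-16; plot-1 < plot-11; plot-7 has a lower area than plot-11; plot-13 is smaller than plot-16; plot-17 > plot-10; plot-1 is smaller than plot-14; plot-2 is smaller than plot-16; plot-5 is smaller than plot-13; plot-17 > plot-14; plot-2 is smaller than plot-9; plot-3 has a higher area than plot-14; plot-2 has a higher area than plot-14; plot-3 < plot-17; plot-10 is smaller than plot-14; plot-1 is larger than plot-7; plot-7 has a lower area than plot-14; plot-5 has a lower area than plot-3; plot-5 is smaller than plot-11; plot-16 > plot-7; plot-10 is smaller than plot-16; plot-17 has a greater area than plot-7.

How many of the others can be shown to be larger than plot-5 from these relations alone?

The elements the relations force above plot-5 are plot-13, plot-3, plot-16, plot-11, plot-17 — no chain reaches any other.
That is 5.

5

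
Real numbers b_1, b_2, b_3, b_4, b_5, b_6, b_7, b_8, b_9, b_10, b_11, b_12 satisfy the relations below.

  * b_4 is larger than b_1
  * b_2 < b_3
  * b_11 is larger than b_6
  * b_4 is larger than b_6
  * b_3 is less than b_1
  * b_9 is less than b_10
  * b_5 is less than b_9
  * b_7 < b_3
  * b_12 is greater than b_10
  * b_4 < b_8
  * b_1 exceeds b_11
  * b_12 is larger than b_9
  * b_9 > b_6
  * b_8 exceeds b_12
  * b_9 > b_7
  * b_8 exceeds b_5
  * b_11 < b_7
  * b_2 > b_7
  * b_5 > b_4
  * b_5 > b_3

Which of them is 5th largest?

The consecutive relations fix a unique order: b_6 < b_11 < b_7 < b_2 < b_3 < b_1 < b_4 < b_5 < b_9 < b_10 < b_12 < b_8.
The 5th largest is b_5.

b_5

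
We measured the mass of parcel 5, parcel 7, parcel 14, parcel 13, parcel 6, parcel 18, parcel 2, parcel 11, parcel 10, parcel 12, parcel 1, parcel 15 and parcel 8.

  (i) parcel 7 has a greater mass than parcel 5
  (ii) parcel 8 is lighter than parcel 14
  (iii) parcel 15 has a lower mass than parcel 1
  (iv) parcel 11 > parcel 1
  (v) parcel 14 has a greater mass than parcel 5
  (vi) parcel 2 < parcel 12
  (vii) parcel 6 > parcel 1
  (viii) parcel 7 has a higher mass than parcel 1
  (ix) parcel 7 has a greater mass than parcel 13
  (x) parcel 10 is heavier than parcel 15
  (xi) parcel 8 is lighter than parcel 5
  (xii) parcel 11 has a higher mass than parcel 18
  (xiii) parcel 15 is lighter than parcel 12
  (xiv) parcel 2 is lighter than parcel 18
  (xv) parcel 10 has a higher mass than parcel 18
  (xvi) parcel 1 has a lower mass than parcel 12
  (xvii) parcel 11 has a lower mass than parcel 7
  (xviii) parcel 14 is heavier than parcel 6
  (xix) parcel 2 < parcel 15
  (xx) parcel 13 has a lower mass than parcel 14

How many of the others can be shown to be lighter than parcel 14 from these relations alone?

7

The elements the relations force below parcel 14 are parcel 8, parcel 2, parcel 13, parcel 5, parcel 15, parcel 1, parcel 6 — no chain reaches any other.
That is 7.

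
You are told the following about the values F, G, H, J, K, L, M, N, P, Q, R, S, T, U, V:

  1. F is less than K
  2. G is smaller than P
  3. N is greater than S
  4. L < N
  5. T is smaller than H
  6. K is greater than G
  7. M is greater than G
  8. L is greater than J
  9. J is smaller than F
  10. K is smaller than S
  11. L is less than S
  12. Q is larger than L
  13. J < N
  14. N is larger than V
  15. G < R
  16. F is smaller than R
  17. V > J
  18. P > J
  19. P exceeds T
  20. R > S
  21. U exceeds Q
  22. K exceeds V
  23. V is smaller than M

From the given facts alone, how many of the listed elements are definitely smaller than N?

7

Directly below N: J, L, V, S.
One step further: K (5 so far).
One step further: G, F (7 so far).
No other element is forced below N by the given relations, so the count is 7.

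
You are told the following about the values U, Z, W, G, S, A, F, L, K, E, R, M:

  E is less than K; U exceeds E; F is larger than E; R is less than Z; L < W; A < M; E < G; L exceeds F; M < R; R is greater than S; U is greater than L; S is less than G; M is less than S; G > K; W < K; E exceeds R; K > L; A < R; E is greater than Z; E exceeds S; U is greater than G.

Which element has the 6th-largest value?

Chaining the given pairs: A < M < S < R < Z < E < F < L < W < K < G < U.
Counting 6 from the largest end gives F.

F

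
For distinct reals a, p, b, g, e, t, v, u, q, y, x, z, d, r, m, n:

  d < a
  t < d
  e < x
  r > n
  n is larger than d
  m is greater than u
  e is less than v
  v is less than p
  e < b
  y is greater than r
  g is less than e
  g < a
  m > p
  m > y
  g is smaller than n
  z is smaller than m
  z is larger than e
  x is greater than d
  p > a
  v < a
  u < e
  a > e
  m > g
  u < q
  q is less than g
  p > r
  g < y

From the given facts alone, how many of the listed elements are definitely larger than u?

From u the given relations immediately reach q, e, m.
From those, g, v, a, z, x, b — 9 in total.
From those, n, p, y — 12 in total.
From those, r — 13 in total.
Nothing else is reachable above u; 13 in all.

13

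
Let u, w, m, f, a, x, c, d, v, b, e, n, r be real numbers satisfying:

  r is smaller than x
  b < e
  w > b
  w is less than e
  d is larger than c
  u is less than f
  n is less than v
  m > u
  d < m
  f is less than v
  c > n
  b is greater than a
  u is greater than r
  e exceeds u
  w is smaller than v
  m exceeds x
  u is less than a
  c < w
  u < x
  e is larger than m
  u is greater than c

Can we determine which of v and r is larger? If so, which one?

Following the relations from r: r < u < a < b < w < v.
So v is larger.

v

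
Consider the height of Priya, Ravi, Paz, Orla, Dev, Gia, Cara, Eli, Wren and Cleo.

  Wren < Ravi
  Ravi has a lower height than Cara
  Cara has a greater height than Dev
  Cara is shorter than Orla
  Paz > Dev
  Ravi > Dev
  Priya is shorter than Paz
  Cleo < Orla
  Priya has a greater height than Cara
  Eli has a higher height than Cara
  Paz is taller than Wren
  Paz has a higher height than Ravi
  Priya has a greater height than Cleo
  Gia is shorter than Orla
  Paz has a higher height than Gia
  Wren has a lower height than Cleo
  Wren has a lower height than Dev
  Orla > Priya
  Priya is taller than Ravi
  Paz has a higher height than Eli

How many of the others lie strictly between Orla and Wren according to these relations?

5

Chaining upward from Wren reaches: Cleo, Dev, Ravi, Cara, Eli, Priya, Paz.
Chaining downward from Orla reaches: Cleo, Dev, Ravi, Gia, Cara, Priya.
Strictly between Wren and Orla are those in both lists: Cleo, Dev, Ravi, Cara, Priya — 5 elements.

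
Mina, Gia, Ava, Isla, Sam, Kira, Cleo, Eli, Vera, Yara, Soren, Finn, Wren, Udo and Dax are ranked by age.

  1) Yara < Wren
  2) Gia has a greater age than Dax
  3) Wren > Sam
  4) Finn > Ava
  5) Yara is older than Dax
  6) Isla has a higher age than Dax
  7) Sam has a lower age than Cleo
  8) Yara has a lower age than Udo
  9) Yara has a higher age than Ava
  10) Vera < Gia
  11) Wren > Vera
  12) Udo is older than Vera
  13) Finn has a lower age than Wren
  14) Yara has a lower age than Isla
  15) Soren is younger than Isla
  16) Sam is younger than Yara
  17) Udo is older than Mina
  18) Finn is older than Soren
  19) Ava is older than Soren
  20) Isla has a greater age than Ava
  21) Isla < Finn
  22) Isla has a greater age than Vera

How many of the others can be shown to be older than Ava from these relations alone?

From Ava the given relations immediately reach Yara, Isla, Finn.
From those, Udo, Wren — 5 in total.
Nothing else is reachable above Ava; 5 in all.

5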